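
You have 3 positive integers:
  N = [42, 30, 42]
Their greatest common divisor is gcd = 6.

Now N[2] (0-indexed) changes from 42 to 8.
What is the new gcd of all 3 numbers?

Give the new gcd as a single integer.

Numbers: [42, 30, 42], gcd = 6
Change: index 2, 42 -> 8
gcd of the OTHER numbers (without index 2): gcd([42, 30]) = 6
New gcd = gcd(g_others, new_val) = gcd(6, 8) = 2

Answer: 2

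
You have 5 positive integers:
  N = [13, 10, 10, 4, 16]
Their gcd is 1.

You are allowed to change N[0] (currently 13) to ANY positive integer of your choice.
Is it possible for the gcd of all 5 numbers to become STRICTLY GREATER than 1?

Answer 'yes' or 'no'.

Answer: yes

Derivation:
Current gcd = 1
gcd of all OTHER numbers (without N[0]=13): gcd([10, 10, 4, 16]) = 2
The new gcd after any change is gcd(2, new_value).
This can be at most 2.
Since 2 > old gcd 1, the gcd CAN increase (e.g., set N[0] = 2).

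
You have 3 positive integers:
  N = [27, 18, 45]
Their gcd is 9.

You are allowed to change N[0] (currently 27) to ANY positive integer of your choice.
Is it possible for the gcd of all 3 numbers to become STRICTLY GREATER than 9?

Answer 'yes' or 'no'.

Answer: no

Derivation:
Current gcd = 9
gcd of all OTHER numbers (without N[0]=27): gcd([18, 45]) = 9
The new gcd after any change is gcd(9, new_value).
This can be at most 9.
Since 9 = old gcd 9, the gcd can only stay the same or decrease.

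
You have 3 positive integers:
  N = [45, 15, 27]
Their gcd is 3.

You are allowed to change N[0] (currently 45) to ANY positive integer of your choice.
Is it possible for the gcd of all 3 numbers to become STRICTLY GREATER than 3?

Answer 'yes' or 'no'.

Current gcd = 3
gcd of all OTHER numbers (without N[0]=45): gcd([15, 27]) = 3
The new gcd after any change is gcd(3, new_value).
This can be at most 3.
Since 3 = old gcd 3, the gcd can only stay the same or decrease.

Answer: no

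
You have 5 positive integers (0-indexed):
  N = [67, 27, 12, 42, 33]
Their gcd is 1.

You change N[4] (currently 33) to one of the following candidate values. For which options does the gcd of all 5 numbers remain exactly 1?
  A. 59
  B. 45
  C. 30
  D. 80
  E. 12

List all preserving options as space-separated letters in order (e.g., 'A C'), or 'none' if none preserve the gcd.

Answer: A B C D E

Derivation:
Old gcd = 1; gcd of others (without N[4]) = 1
New gcd for candidate v: gcd(1, v). Preserves old gcd iff gcd(1, v) = 1.
  Option A: v=59, gcd(1,59)=1 -> preserves
  Option B: v=45, gcd(1,45)=1 -> preserves
  Option C: v=30, gcd(1,30)=1 -> preserves
  Option D: v=80, gcd(1,80)=1 -> preserves
  Option E: v=12, gcd(1,12)=1 -> preserves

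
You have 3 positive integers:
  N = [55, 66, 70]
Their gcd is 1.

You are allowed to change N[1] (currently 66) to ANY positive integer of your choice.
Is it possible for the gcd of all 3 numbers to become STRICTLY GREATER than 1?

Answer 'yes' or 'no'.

Current gcd = 1
gcd of all OTHER numbers (without N[1]=66): gcd([55, 70]) = 5
The new gcd after any change is gcd(5, new_value).
This can be at most 5.
Since 5 > old gcd 1, the gcd CAN increase (e.g., set N[1] = 5).

Answer: yes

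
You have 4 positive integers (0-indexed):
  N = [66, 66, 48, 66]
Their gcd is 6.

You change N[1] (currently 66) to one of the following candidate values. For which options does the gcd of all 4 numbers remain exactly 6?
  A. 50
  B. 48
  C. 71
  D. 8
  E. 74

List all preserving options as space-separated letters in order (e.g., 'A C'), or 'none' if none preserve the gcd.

Answer: B

Derivation:
Old gcd = 6; gcd of others (without N[1]) = 6
New gcd for candidate v: gcd(6, v). Preserves old gcd iff gcd(6, v) = 6.
  Option A: v=50, gcd(6,50)=2 -> changes
  Option B: v=48, gcd(6,48)=6 -> preserves
  Option C: v=71, gcd(6,71)=1 -> changes
  Option D: v=8, gcd(6,8)=2 -> changes
  Option E: v=74, gcd(6,74)=2 -> changes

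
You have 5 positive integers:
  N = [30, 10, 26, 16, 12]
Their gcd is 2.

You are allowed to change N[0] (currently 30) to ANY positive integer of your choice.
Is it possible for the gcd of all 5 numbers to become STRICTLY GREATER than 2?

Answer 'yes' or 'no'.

Answer: no

Derivation:
Current gcd = 2
gcd of all OTHER numbers (without N[0]=30): gcd([10, 26, 16, 12]) = 2
The new gcd after any change is gcd(2, new_value).
This can be at most 2.
Since 2 = old gcd 2, the gcd can only stay the same or decrease.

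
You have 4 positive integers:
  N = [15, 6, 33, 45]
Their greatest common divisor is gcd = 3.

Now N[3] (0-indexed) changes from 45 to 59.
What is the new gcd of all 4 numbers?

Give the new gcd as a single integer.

Numbers: [15, 6, 33, 45], gcd = 3
Change: index 3, 45 -> 59
gcd of the OTHER numbers (without index 3): gcd([15, 6, 33]) = 3
New gcd = gcd(g_others, new_val) = gcd(3, 59) = 1

Answer: 1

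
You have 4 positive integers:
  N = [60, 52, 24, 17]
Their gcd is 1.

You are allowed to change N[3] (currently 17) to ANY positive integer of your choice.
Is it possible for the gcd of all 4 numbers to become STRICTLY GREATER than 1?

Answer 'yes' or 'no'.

Answer: yes

Derivation:
Current gcd = 1
gcd of all OTHER numbers (without N[3]=17): gcd([60, 52, 24]) = 4
The new gcd after any change is gcd(4, new_value).
This can be at most 4.
Since 4 > old gcd 1, the gcd CAN increase (e.g., set N[3] = 4).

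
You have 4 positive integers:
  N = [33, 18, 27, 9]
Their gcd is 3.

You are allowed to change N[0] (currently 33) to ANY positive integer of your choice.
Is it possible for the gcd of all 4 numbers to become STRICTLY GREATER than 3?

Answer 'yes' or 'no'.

Current gcd = 3
gcd of all OTHER numbers (without N[0]=33): gcd([18, 27, 9]) = 9
The new gcd after any change is gcd(9, new_value).
This can be at most 9.
Since 9 > old gcd 3, the gcd CAN increase (e.g., set N[0] = 9).

Answer: yes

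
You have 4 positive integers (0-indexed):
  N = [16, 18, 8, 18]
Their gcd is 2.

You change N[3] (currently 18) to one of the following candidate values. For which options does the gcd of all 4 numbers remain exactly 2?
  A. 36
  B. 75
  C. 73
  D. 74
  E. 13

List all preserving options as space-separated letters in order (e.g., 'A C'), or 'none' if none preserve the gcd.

Answer: A D

Derivation:
Old gcd = 2; gcd of others (without N[3]) = 2
New gcd for candidate v: gcd(2, v). Preserves old gcd iff gcd(2, v) = 2.
  Option A: v=36, gcd(2,36)=2 -> preserves
  Option B: v=75, gcd(2,75)=1 -> changes
  Option C: v=73, gcd(2,73)=1 -> changes
  Option D: v=74, gcd(2,74)=2 -> preserves
  Option E: v=13, gcd(2,13)=1 -> changes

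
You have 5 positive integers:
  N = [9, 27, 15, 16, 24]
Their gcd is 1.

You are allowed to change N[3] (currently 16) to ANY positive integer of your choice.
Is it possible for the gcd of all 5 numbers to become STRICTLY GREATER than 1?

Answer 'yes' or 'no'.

Answer: yes

Derivation:
Current gcd = 1
gcd of all OTHER numbers (without N[3]=16): gcd([9, 27, 15, 24]) = 3
The new gcd after any change is gcd(3, new_value).
This can be at most 3.
Since 3 > old gcd 1, the gcd CAN increase (e.g., set N[3] = 3).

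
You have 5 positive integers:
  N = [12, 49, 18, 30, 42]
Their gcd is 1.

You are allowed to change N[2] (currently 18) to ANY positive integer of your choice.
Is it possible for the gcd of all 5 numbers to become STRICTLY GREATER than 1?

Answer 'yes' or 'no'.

Current gcd = 1
gcd of all OTHER numbers (without N[2]=18): gcd([12, 49, 30, 42]) = 1
The new gcd after any change is gcd(1, new_value).
This can be at most 1.
Since 1 = old gcd 1, the gcd can only stay the same or decrease.

Answer: no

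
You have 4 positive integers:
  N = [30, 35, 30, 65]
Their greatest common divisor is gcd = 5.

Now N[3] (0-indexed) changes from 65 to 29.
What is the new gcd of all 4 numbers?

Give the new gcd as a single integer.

Numbers: [30, 35, 30, 65], gcd = 5
Change: index 3, 65 -> 29
gcd of the OTHER numbers (without index 3): gcd([30, 35, 30]) = 5
New gcd = gcd(g_others, new_val) = gcd(5, 29) = 1

Answer: 1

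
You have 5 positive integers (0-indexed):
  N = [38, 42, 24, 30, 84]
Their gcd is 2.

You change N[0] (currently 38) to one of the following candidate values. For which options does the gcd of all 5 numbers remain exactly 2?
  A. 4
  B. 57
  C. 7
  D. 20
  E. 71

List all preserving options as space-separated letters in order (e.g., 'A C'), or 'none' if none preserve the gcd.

Old gcd = 2; gcd of others (without N[0]) = 6
New gcd for candidate v: gcd(6, v). Preserves old gcd iff gcd(6, v) = 2.
  Option A: v=4, gcd(6,4)=2 -> preserves
  Option B: v=57, gcd(6,57)=3 -> changes
  Option C: v=7, gcd(6,7)=1 -> changes
  Option D: v=20, gcd(6,20)=2 -> preserves
  Option E: v=71, gcd(6,71)=1 -> changes

Answer: A D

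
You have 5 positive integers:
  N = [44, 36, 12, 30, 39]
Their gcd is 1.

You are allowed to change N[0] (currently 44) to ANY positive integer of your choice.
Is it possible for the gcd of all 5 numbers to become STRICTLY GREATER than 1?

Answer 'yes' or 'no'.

Current gcd = 1
gcd of all OTHER numbers (without N[0]=44): gcd([36, 12, 30, 39]) = 3
The new gcd after any change is gcd(3, new_value).
This can be at most 3.
Since 3 > old gcd 1, the gcd CAN increase (e.g., set N[0] = 3).

Answer: yes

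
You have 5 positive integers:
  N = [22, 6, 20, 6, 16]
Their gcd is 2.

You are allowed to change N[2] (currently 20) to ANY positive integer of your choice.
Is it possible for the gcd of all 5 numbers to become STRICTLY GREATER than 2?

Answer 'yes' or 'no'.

Answer: no

Derivation:
Current gcd = 2
gcd of all OTHER numbers (without N[2]=20): gcd([22, 6, 6, 16]) = 2
The new gcd after any change is gcd(2, new_value).
This can be at most 2.
Since 2 = old gcd 2, the gcd can only stay the same or decrease.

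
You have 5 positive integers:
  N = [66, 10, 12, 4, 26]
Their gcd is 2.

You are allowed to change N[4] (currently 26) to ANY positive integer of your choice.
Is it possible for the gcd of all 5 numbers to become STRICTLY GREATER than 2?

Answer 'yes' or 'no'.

Answer: no

Derivation:
Current gcd = 2
gcd of all OTHER numbers (without N[4]=26): gcd([66, 10, 12, 4]) = 2
The new gcd after any change is gcd(2, new_value).
This can be at most 2.
Since 2 = old gcd 2, the gcd can only stay the same or decrease.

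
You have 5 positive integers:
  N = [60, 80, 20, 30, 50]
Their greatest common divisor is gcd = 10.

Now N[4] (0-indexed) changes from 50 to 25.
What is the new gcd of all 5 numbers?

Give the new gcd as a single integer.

Numbers: [60, 80, 20, 30, 50], gcd = 10
Change: index 4, 50 -> 25
gcd of the OTHER numbers (without index 4): gcd([60, 80, 20, 30]) = 10
New gcd = gcd(g_others, new_val) = gcd(10, 25) = 5

Answer: 5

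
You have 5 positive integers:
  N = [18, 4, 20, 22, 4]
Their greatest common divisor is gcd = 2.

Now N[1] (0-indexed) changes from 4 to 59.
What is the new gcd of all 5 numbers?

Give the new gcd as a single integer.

Numbers: [18, 4, 20, 22, 4], gcd = 2
Change: index 1, 4 -> 59
gcd of the OTHER numbers (without index 1): gcd([18, 20, 22, 4]) = 2
New gcd = gcd(g_others, new_val) = gcd(2, 59) = 1

Answer: 1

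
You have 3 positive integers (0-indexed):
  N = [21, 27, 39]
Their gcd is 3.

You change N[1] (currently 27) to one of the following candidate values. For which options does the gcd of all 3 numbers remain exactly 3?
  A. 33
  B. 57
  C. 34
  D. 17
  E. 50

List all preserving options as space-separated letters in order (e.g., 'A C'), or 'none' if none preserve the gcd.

Old gcd = 3; gcd of others (without N[1]) = 3
New gcd for candidate v: gcd(3, v). Preserves old gcd iff gcd(3, v) = 3.
  Option A: v=33, gcd(3,33)=3 -> preserves
  Option B: v=57, gcd(3,57)=3 -> preserves
  Option C: v=34, gcd(3,34)=1 -> changes
  Option D: v=17, gcd(3,17)=1 -> changes
  Option E: v=50, gcd(3,50)=1 -> changes

Answer: A B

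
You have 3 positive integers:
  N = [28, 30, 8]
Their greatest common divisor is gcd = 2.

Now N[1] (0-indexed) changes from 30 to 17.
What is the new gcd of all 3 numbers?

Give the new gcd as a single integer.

Numbers: [28, 30, 8], gcd = 2
Change: index 1, 30 -> 17
gcd of the OTHER numbers (without index 1): gcd([28, 8]) = 4
New gcd = gcd(g_others, new_val) = gcd(4, 17) = 1

Answer: 1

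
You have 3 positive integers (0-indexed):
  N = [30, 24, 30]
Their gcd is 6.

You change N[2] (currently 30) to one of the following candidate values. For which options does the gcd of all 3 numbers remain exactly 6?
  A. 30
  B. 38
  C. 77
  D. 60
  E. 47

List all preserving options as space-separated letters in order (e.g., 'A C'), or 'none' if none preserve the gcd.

Old gcd = 6; gcd of others (without N[2]) = 6
New gcd for candidate v: gcd(6, v). Preserves old gcd iff gcd(6, v) = 6.
  Option A: v=30, gcd(6,30)=6 -> preserves
  Option B: v=38, gcd(6,38)=2 -> changes
  Option C: v=77, gcd(6,77)=1 -> changes
  Option D: v=60, gcd(6,60)=6 -> preserves
  Option E: v=47, gcd(6,47)=1 -> changes

Answer: A D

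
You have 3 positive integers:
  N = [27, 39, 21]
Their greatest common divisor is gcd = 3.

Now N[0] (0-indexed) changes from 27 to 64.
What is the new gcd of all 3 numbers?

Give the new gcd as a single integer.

Numbers: [27, 39, 21], gcd = 3
Change: index 0, 27 -> 64
gcd of the OTHER numbers (without index 0): gcd([39, 21]) = 3
New gcd = gcd(g_others, new_val) = gcd(3, 64) = 1

Answer: 1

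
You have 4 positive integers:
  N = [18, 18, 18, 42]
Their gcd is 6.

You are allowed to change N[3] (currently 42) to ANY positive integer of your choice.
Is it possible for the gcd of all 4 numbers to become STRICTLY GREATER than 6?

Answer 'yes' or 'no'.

Answer: yes

Derivation:
Current gcd = 6
gcd of all OTHER numbers (without N[3]=42): gcd([18, 18, 18]) = 18
The new gcd after any change is gcd(18, new_value).
This can be at most 18.
Since 18 > old gcd 6, the gcd CAN increase (e.g., set N[3] = 18).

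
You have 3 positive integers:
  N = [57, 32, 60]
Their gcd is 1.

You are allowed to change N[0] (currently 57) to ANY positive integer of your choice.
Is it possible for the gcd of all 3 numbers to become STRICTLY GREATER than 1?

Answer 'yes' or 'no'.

Answer: yes

Derivation:
Current gcd = 1
gcd of all OTHER numbers (without N[0]=57): gcd([32, 60]) = 4
The new gcd after any change is gcd(4, new_value).
This can be at most 4.
Since 4 > old gcd 1, the gcd CAN increase (e.g., set N[0] = 4).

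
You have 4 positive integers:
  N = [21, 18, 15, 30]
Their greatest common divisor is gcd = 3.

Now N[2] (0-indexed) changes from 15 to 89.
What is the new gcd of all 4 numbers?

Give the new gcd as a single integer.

Answer: 1

Derivation:
Numbers: [21, 18, 15, 30], gcd = 3
Change: index 2, 15 -> 89
gcd of the OTHER numbers (without index 2): gcd([21, 18, 30]) = 3
New gcd = gcd(g_others, new_val) = gcd(3, 89) = 1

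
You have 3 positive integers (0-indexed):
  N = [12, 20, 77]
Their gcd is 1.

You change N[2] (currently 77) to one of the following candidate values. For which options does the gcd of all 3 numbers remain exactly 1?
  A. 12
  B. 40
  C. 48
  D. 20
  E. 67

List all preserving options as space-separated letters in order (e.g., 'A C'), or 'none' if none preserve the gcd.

Old gcd = 1; gcd of others (without N[2]) = 4
New gcd for candidate v: gcd(4, v). Preserves old gcd iff gcd(4, v) = 1.
  Option A: v=12, gcd(4,12)=4 -> changes
  Option B: v=40, gcd(4,40)=4 -> changes
  Option C: v=48, gcd(4,48)=4 -> changes
  Option D: v=20, gcd(4,20)=4 -> changes
  Option E: v=67, gcd(4,67)=1 -> preserves

Answer: E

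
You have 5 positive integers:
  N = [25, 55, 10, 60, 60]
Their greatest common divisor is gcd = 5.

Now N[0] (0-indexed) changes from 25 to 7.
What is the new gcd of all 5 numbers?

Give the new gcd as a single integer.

Numbers: [25, 55, 10, 60, 60], gcd = 5
Change: index 0, 25 -> 7
gcd of the OTHER numbers (without index 0): gcd([55, 10, 60, 60]) = 5
New gcd = gcd(g_others, new_val) = gcd(5, 7) = 1

Answer: 1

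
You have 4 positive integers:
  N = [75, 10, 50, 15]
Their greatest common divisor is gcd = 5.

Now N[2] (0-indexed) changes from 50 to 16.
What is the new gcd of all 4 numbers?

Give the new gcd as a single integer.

Numbers: [75, 10, 50, 15], gcd = 5
Change: index 2, 50 -> 16
gcd of the OTHER numbers (without index 2): gcd([75, 10, 15]) = 5
New gcd = gcd(g_others, new_val) = gcd(5, 16) = 1

Answer: 1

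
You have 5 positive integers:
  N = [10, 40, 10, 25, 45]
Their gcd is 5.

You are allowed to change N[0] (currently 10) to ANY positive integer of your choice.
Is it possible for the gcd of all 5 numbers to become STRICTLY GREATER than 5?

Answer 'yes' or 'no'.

Answer: no

Derivation:
Current gcd = 5
gcd of all OTHER numbers (without N[0]=10): gcd([40, 10, 25, 45]) = 5
The new gcd after any change is gcd(5, new_value).
This can be at most 5.
Since 5 = old gcd 5, the gcd can only stay the same or decrease.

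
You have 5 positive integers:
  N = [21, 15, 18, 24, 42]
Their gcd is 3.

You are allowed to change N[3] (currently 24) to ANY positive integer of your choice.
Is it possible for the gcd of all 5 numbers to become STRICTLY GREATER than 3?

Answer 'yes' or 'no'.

Current gcd = 3
gcd of all OTHER numbers (without N[3]=24): gcd([21, 15, 18, 42]) = 3
The new gcd after any change is gcd(3, new_value).
This can be at most 3.
Since 3 = old gcd 3, the gcd can only stay the same or decrease.

Answer: no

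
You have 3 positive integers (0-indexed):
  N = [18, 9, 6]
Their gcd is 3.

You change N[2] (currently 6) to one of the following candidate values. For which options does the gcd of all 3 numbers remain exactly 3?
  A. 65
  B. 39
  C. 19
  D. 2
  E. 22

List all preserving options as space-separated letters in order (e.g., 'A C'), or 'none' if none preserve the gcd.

Answer: B

Derivation:
Old gcd = 3; gcd of others (without N[2]) = 9
New gcd for candidate v: gcd(9, v). Preserves old gcd iff gcd(9, v) = 3.
  Option A: v=65, gcd(9,65)=1 -> changes
  Option B: v=39, gcd(9,39)=3 -> preserves
  Option C: v=19, gcd(9,19)=1 -> changes
  Option D: v=2, gcd(9,2)=1 -> changes
  Option E: v=22, gcd(9,22)=1 -> changes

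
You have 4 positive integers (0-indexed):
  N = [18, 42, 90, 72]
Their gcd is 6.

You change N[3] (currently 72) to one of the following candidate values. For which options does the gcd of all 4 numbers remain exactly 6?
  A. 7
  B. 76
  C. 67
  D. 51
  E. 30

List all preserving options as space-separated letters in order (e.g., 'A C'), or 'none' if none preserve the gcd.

Answer: E

Derivation:
Old gcd = 6; gcd of others (without N[3]) = 6
New gcd for candidate v: gcd(6, v). Preserves old gcd iff gcd(6, v) = 6.
  Option A: v=7, gcd(6,7)=1 -> changes
  Option B: v=76, gcd(6,76)=2 -> changes
  Option C: v=67, gcd(6,67)=1 -> changes
  Option D: v=51, gcd(6,51)=3 -> changes
  Option E: v=30, gcd(6,30)=6 -> preserves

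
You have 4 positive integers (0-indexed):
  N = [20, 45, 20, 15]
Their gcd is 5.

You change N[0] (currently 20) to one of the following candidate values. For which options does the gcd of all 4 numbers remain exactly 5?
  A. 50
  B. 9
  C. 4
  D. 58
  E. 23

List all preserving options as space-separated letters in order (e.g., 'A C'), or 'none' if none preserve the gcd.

Answer: A

Derivation:
Old gcd = 5; gcd of others (without N[0]) = 5
New gcd for candidate v: gcd(5, v). Preserves old gcd iff gcd(5, v) = 5.
  Option A: v=50, gcd(5,50)=5 -> preserves
  Option B: v=9, gcd(5,9)=1 -> changes
  Option C: v=4, gcd(5,4)=1 -> changes
  Option D: v=58, gcd(5,58)=1 -> changes
  Option E: v=23, gcd(5,23)=1 -> changes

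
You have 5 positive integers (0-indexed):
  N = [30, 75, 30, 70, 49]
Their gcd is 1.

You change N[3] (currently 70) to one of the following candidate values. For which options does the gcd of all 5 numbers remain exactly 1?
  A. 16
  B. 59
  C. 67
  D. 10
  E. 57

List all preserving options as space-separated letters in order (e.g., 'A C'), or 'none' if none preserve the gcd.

Old gcd = 1; gcd of others (without N[3]) = 1
New gcd for candidate v: gcd(1, v). Preserves old gcd iff gcd(1, v) = 1.
  Option A: v=16, gcd(1,16)=1 -> preserves
  Option B: v=59, gcd(1,59)=1 -> preserves
  Option C: v=67, gcd(1,67)=1 -> preserves
  Option D: v=10, gcd(1,10)=1 -> preserves
  Option E: v=57, gcd(1,57)=1 -> preserves

Answer: A B C D E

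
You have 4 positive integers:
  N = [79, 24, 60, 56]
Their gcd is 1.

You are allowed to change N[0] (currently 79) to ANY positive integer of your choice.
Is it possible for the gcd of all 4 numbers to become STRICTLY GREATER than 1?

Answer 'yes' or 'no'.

Current gcd = 1
gcd of all OTHER numbers (without N[0]=79): gcd([24, 60, 56]) = 4
The new gcd after any change is gcd(4, new_value).
This can be at most 4.
Since 4 > old gcd 1, the gcd CAN increase (e.g., set N[0] = 4).

Answer: yes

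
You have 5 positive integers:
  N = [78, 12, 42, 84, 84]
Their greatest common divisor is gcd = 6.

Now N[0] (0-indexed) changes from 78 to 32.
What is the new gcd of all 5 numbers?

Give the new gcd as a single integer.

Numbers: [78, 12, 42, 84, 84], gcd = 6
Change: index 0, 78 -> 32
gcd of the OTHER numbers (without index 0): gcd([12, 42, 84, 84]) = 6
New gcd = gcd(g_others, new_val) = gcd(6, 32) = 2

Answer: 2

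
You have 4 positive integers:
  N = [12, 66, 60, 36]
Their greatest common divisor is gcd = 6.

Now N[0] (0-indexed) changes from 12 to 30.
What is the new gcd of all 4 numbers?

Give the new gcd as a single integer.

Numbers: [12, 66, 60, 36], gcd = 6
Change: index 0, 12 -> 30
gcd of the OTHER numbers (without index 0): gcd([66, 60, 36]) = 6
New gcd = gcd(g_others, new_val) = gcd(6, 30) = 6

Answer: 6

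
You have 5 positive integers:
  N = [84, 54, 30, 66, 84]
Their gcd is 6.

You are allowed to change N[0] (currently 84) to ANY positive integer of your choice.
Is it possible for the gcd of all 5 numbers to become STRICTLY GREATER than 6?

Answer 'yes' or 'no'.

Answer: no

Derivation:
Current gcd = 6
gcd of all OTHER numbers (without N[0]=84): gcd([54, 30, 66, 84]) = 6
The new gcd after any change is gcd(6, new_value).
This can be at most 6.
Since 6 = old gcd 6, the gcd can only stay the same or decrease.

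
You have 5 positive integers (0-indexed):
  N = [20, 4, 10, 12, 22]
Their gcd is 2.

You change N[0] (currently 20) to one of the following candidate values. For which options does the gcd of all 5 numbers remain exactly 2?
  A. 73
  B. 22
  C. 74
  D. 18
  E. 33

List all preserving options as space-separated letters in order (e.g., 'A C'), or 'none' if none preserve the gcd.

Old gcd = 2; gcd of others (without N[0]) = 2
New gcd for candidate v: gcd(2, v). Preserves old gcd iff gcd(2, v) = 2.
  Option A: v=73, gcd(2,73)=1 -> changes
  Option B: v=22, gcd(2,22)=2 -> preserves
  Option C: v=74, gcd(2,74)=2 -> preserves
  Option D: v=18, gcd(2,18)=2 -> preserves
  Option E: v=33, gcd(2,33)=1 -> changes

Answer: B C D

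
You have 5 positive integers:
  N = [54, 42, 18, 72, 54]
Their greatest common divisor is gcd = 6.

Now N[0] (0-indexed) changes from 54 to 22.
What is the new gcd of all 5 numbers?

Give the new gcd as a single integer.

Answer: 2

Derivation:
Numbers: [54, 42, 18, 72, 54], gcd = 6
Change: index 0, 54 -> 22
gcd of the OTHER numbers (without index 0): gcd([42, 18, 72, 54]) = 6
New gcd = gcd(g_others, new_val) = gcd(6, 22) = 2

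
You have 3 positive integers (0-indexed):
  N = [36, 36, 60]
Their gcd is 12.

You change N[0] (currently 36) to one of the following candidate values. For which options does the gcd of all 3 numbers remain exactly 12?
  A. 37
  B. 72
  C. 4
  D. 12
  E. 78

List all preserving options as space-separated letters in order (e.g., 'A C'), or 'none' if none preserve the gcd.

Old gcd = 12; gcd of others (without N[0]) = 12
New gcd for candidate v: gcd(12, v). Preserves old gcd iff gcd(12, v) = 12.
  Option A: v=37, gcd(12,37)=1 -> changes
  Option B: v=72, gcd(12,72)=12 -> preserves
  Option C: v=4, gcd(12,4)=4 -> changes
  Option D: v=12, gcd(12,12)=12 -> preserves
  Option E: v=78, gcd(12,78)=6 -> changes

Answer: B D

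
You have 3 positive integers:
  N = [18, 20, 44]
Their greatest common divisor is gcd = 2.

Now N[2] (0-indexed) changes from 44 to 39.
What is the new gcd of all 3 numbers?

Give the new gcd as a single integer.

Answer: 1

Derivation:
Numbers: [18, 20, 44], gcd = 2
Change: index 2, 44 -> 39
gcd of the OTHER numbers (without index 2): gcd([18, 20]) = 2
New gcd = gcd(g_others, new_val) = gcd(2, 39) = 1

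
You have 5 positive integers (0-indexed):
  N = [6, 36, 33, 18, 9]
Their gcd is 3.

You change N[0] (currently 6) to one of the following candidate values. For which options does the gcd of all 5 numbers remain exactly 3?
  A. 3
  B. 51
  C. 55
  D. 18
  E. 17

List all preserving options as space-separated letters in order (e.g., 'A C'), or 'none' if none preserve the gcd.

Old gcd = 3; gcd of others (without N[0]) = 3
New gcd for candidate v: gcd(3, v). Preserves old gcd iff gcd(3, v) = 3.
  Option A: v=3, gcd(3,3)=3 -> preserves
  Option B: v=51, gcd(3,51)=3 -> preserves
  Option C: v=55, gcd(3,55)=1 -> changes
  Option D: v=18, gcd(3,18)=3 -> preserves
  Option E: v=17, gcd(3,17)=1 -> changes

Answer: A B D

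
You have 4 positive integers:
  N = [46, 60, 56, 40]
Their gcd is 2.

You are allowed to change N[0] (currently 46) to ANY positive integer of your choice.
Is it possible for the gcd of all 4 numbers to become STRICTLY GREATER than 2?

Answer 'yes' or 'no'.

Answer: yes

Derivation:
Current gcd = 2
gcd of all OTHER numbers (without N[0]=46): gcd([60, 56, 40]) = 4
The new gcd after any change is gcd(4, new_value).
This can be at most 4.
Since 4 > old gcd 2, the gcd CAN increase (e.g., set N[0] = 4).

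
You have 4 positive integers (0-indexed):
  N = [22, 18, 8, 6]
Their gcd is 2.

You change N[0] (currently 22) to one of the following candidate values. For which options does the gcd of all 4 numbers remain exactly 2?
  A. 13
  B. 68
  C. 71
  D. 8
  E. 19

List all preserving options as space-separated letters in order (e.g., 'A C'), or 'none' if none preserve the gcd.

Old gcd = 2; gcd of others (without N[0]) = 2
New gcd for candidate v: gcd(2, v). Preserves old gcd iff gcd(2, v) = 2.
  Option A: v=13, gcd(2,13)=1 -> changes
  Option B: v=68, gcd(2,68)=2 -> preserves
  Option C: v=71, gcd(2,71)=1 -> changes
  Option D: v=8, gcd(2,8)=2 -> preserves
  Option E: v=19, gcd(2,19)=1 -> changes

Answer: B D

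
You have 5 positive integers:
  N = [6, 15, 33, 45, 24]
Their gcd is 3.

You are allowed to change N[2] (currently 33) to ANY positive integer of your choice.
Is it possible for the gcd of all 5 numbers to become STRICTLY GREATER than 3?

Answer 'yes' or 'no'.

Answer: no

Derivation:
Current gcd = 3
gcd of all OTHER numbers (without N[2]=33): gcd([6, 15, 45, 24]) = 3
The new gcd after any change is gcd(3, new_value).
This can be at most 3.
Since 3 = old gcd 3, the gcd can only stay the same or decrease.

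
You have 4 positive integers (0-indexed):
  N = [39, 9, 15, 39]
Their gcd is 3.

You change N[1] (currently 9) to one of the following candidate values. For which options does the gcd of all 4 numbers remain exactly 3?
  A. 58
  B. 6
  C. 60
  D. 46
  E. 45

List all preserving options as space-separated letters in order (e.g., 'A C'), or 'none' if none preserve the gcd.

Answer: B C E

Derivation:
Old gcd = 3; gcd of others (without N[1]) = 3
New gcd for candidate v: gcd(3, v). Preserves old gcd iff gcd(3, v) = 3.
  Option A: v=58, gcd(3,58)=1 -> changes
  Option B: v=6, gcd(3,6)=3 -> preserves
  Option C: v=60, gcd(3,60)=3 -> preserves
  Option D: v=46, gcd(3,46)=1 -> changes
  Option E: v=45, gcd(3,45)=3 -> preserves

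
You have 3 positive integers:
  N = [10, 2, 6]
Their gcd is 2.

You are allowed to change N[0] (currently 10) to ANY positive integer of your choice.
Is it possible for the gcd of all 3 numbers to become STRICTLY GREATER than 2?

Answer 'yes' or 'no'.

Answer: no

Derivation:
Current gcd = 2
gcd of all OTHER numbers (without N[0]=10): gcd([2, 6]) = 2
The new gcd after any change is gcd(2, new_value).
This can be at most 2.
Since 2 = old gcd 2, the gcd can only stay the same or decrease.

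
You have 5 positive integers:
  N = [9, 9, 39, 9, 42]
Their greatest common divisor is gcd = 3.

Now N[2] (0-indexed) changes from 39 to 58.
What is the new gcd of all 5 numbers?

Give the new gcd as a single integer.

Numbers: [9, 9, 39, 9, 42], gcd = 3
Change: index 2, 39 -> 58
gcd of the OTHER numbers (without index 2): gcd([9, 9, 9, 42]) = 3
New gcd = gcd(g_others, new_val) = gcd(3, 58) = 1

Answer: 1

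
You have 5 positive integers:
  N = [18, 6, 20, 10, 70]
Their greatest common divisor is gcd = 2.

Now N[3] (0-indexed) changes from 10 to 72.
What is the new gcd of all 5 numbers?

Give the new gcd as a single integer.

Answer: 2

Derivation:
Numbers: [18, 6, 20, 10, 70], gcd = 2
Change: index 3, 10 -> 72
gcd of the OTHER numbers (without index 3): gcd([18, 6, 20, 70]) = 2
New gcd = gcd(g_others, new_val) = gcd(2, 72) = 2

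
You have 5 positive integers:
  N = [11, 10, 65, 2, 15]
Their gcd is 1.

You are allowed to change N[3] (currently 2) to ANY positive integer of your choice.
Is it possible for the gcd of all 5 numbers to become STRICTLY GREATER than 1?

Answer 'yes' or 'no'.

Current gcd = 1
gcd of all OTHER numbers (without N[3]=2): gcd([11, 10, 65, 15]) = 1
The new gcd after any change is gcd(1, new_value).
This can be at most 1.
Since 1 = old gcd 1, the gcd can only stay the same or decrease.

Answer: no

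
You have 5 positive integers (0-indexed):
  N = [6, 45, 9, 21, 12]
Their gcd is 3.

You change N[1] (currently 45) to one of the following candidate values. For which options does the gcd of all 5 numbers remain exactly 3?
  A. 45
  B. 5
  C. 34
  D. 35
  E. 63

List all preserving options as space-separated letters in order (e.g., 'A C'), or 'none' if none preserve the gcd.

Old gcd = 3; gcd of others (without N[1]) = 3
New gcd for candidate v: gcd(3, v). Preserves old gcd iff gcd(3, v) = 3.
  Option A: v=45, gcd(3,45)=3 -> preserves
  Option B: v=5, gcd(3,5)=1 -> changes
  Option C: v=34, gcd(3,34)=1 -> changes
  Option D: v=35, gcd(3,35)=1 -> changes
  Option E: v=63, gcd(3,63)=3 -> preserves

Answer: A E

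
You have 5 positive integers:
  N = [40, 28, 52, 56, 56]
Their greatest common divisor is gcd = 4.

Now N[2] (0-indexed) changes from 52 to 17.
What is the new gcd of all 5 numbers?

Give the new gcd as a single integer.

Numbers: [40, 28, 52, 56, 56], gcd = 4
Change: index 2, 52 -> 17
gcd of the OTHER numbers (without index 2): gcd([40, 28, 56, 56]) = 4
New gcd = gcd(g_others, new_val) = gcd(4, 17) = 1

Answer: 1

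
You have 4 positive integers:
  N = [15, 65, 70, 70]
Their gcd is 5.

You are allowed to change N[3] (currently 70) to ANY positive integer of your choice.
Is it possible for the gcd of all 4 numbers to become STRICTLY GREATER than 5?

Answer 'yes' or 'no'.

Current gcd = 5
gcd of all OTHER numbers (without N[3]=70): gcd([15, 65, 70]) = 5
The new gcd after any change is gcd(5, new_value).
This can be at most 5.
Since 5 = old gcd 5, the gcd can only stay the same or decrease.

Answer: no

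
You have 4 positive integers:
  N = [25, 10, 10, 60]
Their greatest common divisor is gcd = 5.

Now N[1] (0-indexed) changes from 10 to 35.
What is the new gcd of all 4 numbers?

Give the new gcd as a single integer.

Answer: 5

Derivation:
Numbers: [25, 10, 10, 60], gcd = 5
Change: index 1, 10 -> 35
gcd of the OTHER numbers (without index 1): gcd([25, 10, 60]) = 5
New gcd = gcd(g_others, new_val) = gcd(5, 35) = 5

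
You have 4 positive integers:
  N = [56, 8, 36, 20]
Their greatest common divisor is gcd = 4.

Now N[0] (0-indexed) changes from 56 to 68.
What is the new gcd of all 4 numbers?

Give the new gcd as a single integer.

Answer: 4

Derivation:
Numbers: [56, 8, 36, 20], gcd = 4
Change: index 0, 56 -> 68
gcd of the OTHER numbers (without index 0): gcd([8, 36, 20]) = 4
New gcd = gcd(g_others, new_val) = gcd(4, 68) = 4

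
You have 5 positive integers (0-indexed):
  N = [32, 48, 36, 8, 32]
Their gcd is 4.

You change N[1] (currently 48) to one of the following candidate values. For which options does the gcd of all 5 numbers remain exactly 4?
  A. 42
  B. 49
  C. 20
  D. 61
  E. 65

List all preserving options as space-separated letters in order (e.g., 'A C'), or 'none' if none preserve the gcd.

Answer: C

Derivation:
Old gcd = 4; gcd of others (without N[1]) = 4
New gcd for candidate v: gcd(4, v). Preserves old gcd iff gcd(4, v) = 4.
  Option A: v=42, gcd(4,42)=2 -> changes
  Option B: v=49, gcd(4,49)=1 -> changes
  Option C: v=20, gcd(4,20)=4 -> preserves
  Option D: v=61, gcd(4,61)=1 -> changes
  Option E: v=65, gcd(4,65)=1 -> changes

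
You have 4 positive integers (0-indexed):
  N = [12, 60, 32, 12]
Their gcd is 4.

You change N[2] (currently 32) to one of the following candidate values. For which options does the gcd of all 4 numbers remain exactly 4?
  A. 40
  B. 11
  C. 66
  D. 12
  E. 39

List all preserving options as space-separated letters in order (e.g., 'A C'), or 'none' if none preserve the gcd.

Old gcd = 4; gcd of others (without N[2]) = 12
New gcd for candidate v: gcd(12, v). Preserves old gcd iff gcd(12, v) = 4.
  Option A: v=40, gcd(12,40)=4 -> preserves
  Option B: v=11, gcd(12,11)=1 -> changes
  Option C: v=66, gcd(12,66)=6 -> changes
  Option D: v=12, gcd(12,12)=12 -> changes
  Option E: v=39, gcd(12,39)=3 -> changes

Answer: A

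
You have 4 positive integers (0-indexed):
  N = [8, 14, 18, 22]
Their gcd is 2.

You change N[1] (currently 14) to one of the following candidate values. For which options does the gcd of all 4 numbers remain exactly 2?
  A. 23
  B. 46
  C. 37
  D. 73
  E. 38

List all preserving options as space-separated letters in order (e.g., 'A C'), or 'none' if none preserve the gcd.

Answer: B E

Derivation:
Old gcd = 2; gcd of others (without N[1]) = 2
New gcd for candidate v: gcd(2, v). Preserves old gcd iff gcd(2, v) = 2.
  Option A: v=23, gcd(2,23)=1 -> changes
  Option B: v=46, gcd(2,46)=2 -> preserves
  Option C: v=37, gcd(2,37)=1 -> changes
  Option D: v=73, gcd(2,73)=1 -> changes
  Option E: v=38, gcd(2,38)=2 -> preserves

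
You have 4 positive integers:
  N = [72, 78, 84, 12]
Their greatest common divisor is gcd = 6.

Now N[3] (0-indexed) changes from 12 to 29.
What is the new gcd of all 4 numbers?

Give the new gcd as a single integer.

Numbers: [72, 78, 84, 12], gcd = 6
Change: index 3, 12 -> 29
gcd of the OTHER numbers (without index 3): gcd([72, 78, 84]) = 6
New gcd = gcd(g_others, new_val) = gcd(6, 29) = 1

Answer: 1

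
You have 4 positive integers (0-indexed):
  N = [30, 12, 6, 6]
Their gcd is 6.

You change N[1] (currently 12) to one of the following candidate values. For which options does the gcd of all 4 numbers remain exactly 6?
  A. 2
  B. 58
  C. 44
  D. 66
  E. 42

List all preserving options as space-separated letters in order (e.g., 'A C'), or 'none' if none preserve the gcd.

Answer: D E

Derivation:
Old gcd = 6; gcd of others (without N[1]) = 6
New gcd for candidate v: gcd(6, v). Preserves old gcd iff gcd(6, v) = 6.
  Option A: v=2, gcd(6,2)=2 -> changes
  Option B: v=58, gcd(6,58)=2 -> changes
  Option C: v=44, gcd(6,44)=2 -> changes
  Option D: v=66, gcd(6,66)=6 -> preserves
  Option E: v=42, gcd(6,42)=6 -> preserves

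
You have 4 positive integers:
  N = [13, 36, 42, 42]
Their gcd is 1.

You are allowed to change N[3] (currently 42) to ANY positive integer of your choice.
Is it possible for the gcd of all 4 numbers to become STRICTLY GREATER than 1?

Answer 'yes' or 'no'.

Answer: no

Derivation:
Current gcd = 1
gcd of all OTHER numbers (without N[3]=42): gcd([13, 36, 42]) = 1
The new gcd after any change is gcd(1, new_value).
This can be at most 1.
Since 1 = old gcd 1, the gcd can only stay the same or decrease.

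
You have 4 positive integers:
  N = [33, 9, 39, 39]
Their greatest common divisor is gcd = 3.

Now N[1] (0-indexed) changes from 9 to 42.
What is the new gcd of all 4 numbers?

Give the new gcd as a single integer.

Numbers: [33, 9, 39, 39], gcd = 3
Change: index 1, 9 -> 42
gcd of the OTHER numbers (without index 1): gcd([33, 39, 39]) = 3
New gcd = gcd(g_others, new_val) = gcd(3, 42) = 3

Answer: 3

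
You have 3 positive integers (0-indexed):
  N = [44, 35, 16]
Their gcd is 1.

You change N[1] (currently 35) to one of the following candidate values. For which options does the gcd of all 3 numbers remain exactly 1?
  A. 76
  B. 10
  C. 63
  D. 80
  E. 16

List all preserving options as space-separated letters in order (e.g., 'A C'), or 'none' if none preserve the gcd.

Old gcd = 1; gcd of others (without N[1]) = 4
New gcd for candidate v: gcd(4, v). Preserves old gcd iff gcd(4, v) = 1.
  Option A: v=76, gcd(4,76)=4 -> changes
  Option B: v=10, gcd(4,10)=2 -> changes
  Option C: v=63, gcd(4,63)=1 -> preserves
  Option D: v=80, gcd(4,80)=4 -> changes
  Option E: v=16, gcd(4,16)=4 -> changes

Answer: C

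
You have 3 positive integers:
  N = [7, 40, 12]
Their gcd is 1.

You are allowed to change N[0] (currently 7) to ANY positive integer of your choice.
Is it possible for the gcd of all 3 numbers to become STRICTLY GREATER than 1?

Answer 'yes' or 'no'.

Answer: yes

Derivation:
Current gcd = 1
gcd of all OTHER numbers (without N[0]=7): gcd([40, 12]) = 4
The new gcd after any change is gcd(4, new_value).
This can be at most 4.
Since 4 > old gcd 1, the gcd CAN increase (e.g., set N[0] = 4).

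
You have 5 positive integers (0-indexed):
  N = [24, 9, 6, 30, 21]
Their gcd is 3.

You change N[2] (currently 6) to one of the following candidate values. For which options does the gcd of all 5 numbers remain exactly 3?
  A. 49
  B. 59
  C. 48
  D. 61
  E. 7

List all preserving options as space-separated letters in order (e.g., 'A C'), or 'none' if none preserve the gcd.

Old gcd = 3; gcd of others (without N[2]) = 3
New gcd for candidate v: gcd(3, v). Preserves old gcd iff gcd(3, v) = 3.
  Option A: v=49, gcd(3,49)=1 -> changes
  Option B: v=59, gcd(3,59)=1 -> changes
  Option C: v=48, gcd(3,48)=3 -> preserves
  Option D: v=61, gcd(3,61)=1 -> changes
  Option E: v=7, gcd(3,7)=1 -> changes

Answer: C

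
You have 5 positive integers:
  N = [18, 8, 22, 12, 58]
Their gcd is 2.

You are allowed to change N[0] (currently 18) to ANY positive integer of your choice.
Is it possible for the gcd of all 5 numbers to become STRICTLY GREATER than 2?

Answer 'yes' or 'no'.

Answer: no

Derivation:
Current gcd = 2
gcd of all OTHER numbers (without N[0]=18): gcd([8, 22, 12, 58]) = 2
The new gcd after any change is gcd(2, new_value).
This can be at most 2.
Since 2 = old gcd 2, the gcd can only stay the same or decrease.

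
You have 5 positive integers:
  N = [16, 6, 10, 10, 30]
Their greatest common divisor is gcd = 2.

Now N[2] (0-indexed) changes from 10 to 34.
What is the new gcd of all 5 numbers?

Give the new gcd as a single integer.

Answer: 2

Derivation:
Numbers: [16, 6, 10, 10, 30], gcd = 2
Change: index 2, 10 -> 34
gcd of the OTHER numbers (without index 2): gcd([16, 6, 10, 30]) = 2
New gcd = gcd(g_others, new_val) = gcd(2, 34) = 2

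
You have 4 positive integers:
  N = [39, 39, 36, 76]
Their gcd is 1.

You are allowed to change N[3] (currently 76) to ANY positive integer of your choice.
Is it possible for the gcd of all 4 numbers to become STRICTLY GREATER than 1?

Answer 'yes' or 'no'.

Current gcd = 1
gcd of all OTHER numbers (without N[3]=76): gcd([39, 39, 36]) = 3
The new gcd after any change is gcd(3, new_value).
This can be at most 3.
Since 3 > old gcd 1, the gcd CAN increase (e.g., set N[3] = 3).

Answer: yes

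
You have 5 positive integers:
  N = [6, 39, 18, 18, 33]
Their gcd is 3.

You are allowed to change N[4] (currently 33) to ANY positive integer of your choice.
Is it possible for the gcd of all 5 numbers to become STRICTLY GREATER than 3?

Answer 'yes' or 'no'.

Answer: no

Derivation:
Current gcd = 3
gcd of all OTHER numbers (without N[4]=33): gcd([6, 39, 18, 18]) = 3
The new gcd after any change is gcd(3, new_value).
This can be at most 3.
Since 3 = old gcd 3, the gcd can only stay the same or decrease.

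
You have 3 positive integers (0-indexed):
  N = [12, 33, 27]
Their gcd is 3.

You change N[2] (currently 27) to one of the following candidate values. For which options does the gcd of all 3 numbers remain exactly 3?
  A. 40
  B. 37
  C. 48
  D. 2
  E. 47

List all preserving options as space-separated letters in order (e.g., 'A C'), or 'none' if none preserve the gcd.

Answer: C

Derivation:
Old gcd = 3; gcd of others (without N[2]) = 3
New gcd for candidate v: gcd(3, v). Preserves old gcd iff gcd(3, v) = 3.
  Option A: v=40, gcd(3,40)=1 -> changes
  Option B: v=37, gcd(3,37)=1 -> changes
  Option C: v=48, gcd(3,48)=3 -> preserves
  Option D: v=2, gcd(3,2)=1 -> changes
  Option E: v=47, gcd(3,47)=1 -> changes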